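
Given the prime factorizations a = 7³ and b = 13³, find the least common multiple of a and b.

max exponent per prime: 7³ · 13³ = 753571

753571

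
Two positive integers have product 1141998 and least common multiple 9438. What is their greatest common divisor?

121

gcd·lcm = product, so gcd = 1141998/9438 = 121.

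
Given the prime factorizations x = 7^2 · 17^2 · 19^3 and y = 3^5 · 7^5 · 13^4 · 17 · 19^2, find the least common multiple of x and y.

231221667314275911

max exponent per prime: 3^5 · 7^5 · 13^4 · 17^2 · 19^3 = 231221667314275911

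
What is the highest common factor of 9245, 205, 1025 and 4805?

5

gcd(9245, 205): 9245 = 45·205 + 20; 205 = 10·20 + 5; 20 = 4·5 + 0 → 5
gcd(5, 1025): 1025 = 205·5 + 0 → 5
gcd(5, 4805): 4805 = 961·5 + 0 → 5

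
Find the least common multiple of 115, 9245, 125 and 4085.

101001625

115 = 5 · 23; 9245 = 5 · 43²; 125 = 5³; 4085 = 5 · 19 · 43
lcm takes max exponent of each prime: 5³ · 19 · 23 · 43² = 101001625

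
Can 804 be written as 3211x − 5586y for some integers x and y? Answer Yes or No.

No

By Bézout, 3211x − 5586y = 804 has integer solutions iff gcd(3211, 5586) | 804.
Euclid: 5586 = 1·3211 + 2375; 3211 = 1·2375 + 836; 2375 = 2·836 + 703; 836 = 1·703 + 133; 703 = 5·133 + 38; 133 = 3·38 + 19; 38 = 2·19 + 0. gcd = 19; 804 mod 19 = 6. No.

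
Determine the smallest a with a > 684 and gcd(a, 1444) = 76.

760

1444 = 76·19. Any a with gcd(a, 1444) = 76 is a multiple of 76, say 76s, with s coprime to 19.
Need s > 684/76, so s ≥ 10. First s ≥ 10 with gcd(s, 19) = 1 is s = 10. Thus a = 76·10 = 760.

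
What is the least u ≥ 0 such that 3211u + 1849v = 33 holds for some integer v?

615

gcd(3211, 1849) = 1 (Euclid: 3211 = 1·1849 + 1362; 1849 = 1·1362 + 487; 1362 = 2·487 + 388; 487 = 1·388 + 99; 388 = 3·99 + 91; 99 = 1·91 + 8; 91 = 11·8 + 3; 8 = 2·3 + 2; 3 = 1·2 + 1; 2 = 2·1 + 0), and 1 | 33.
Extended Euclid: 3211·(691) + 1849·(-1200) = 1. Scale by 33: u₀ = 22803.
General solution u = u₀ + 1849t; reducing mod 1849 gives u = 615 (and v = -1068).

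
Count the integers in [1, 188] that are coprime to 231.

231 = 3·7·11. Inclusion–exclusion on these primes:
188 − ⌊188/3⌋ − ⌊188/7⌋ − ⌊188/11⌋ + ⌊188/21⌋ + ⌊188/33⌋ + ⌊188/77⌋ − ⌊188/231⌋ = 98

98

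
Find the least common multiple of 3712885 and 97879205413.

8319732460105

3712885 = 5 · 11² · 17 · 19²; 97879205413 = 11² · 19² · 31 · 41² · 43
max exponents: 5 · 11² · 17 · 19² · 31 · 41² · 43 = 8319732460105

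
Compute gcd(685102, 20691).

2299

685102 = 2 · 11² · 19 · 149
20691 = 3² · 11² · 19
Common: 11² · 19 = 2299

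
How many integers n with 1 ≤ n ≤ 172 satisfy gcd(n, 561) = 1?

Prime factors of 561: 3, 11, 17. Count integers ≤ 172 divisible by none of them.
By inclusion–exclusion: 172 − ⌊172/3⌋ − ⌊172/11⌋ − ⌊172/17⌋ + ⌊172/33⌋ + ⌊172/51⌋ + ⌊172/187⌋ − ⌊172/561⌋ = 98.

98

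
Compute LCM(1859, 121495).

1859 = 11 · 13²; 121495 = 5 · 11 · 47²
max exponents: 5 · 11 · 13² · 47² = 20532655

20532655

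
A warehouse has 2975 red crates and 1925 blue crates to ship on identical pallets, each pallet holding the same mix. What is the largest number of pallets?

175

2975 = 5² · 7 · 17
1925 = 5² · 7 · 11
Common: 5² · 7 = 175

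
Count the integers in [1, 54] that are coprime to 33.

33

Prime factors of 33: 3, 11. Count integers ≤ 54 divisible by none of them.
By inclusion–exclusion: 54 − ⌊54/3⌋ − ⌊54/11⌋ + ⌊54/33⌋ = 33.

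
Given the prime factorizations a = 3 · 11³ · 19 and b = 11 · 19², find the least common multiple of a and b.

1441473

max exponent per prime: 3 · 11³ · 19² = 1441473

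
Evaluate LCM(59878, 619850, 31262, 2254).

59878 = 2 · 7² · 13 · 47; 619850 = 2 · 5² · 7² · 11 · 23; 31262 = 2 · 7² · 11 · 29; 2254 = 2 · 7² · 23
lcm takes max exponent of each prime: 2 · 5² · 7² · 11 · 13 · 23 · 29 · 47 = 10983122150

10983122150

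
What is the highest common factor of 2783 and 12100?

2783 = 11² · 23
12100 = 2² · 5² · 11²
Common: 11² = 121

121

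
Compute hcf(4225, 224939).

Euclid: 224939 = 53·4225 + 1014; 4225 = 4·1014 + 169; 1014 = 6·169 + 0. Last nonzero remainder: 169.

169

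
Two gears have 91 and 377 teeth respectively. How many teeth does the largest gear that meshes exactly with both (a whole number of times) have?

13

Euclid: 377 = 4·91 + 13; 91 = 7·13 + 0. Last nonzero remainder: 13.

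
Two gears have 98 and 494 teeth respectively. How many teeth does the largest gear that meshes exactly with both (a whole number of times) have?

98 = 2 · 7²
494 = 2 · 13 · 19
Common: 2 = 2

2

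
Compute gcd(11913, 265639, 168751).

11

11913 = 3 · 11 · 19²; 265639 = 11 · 19 · 31 · 41; 168751 = 11 · 23² · 29
gcd takes min exponent of each prime: 11 = 11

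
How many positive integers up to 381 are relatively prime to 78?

Prime factors of 78: 2, 3, 13. Count integers ≤ 381 divisible by none of them.
By inclusion–exclusion: 381 − ⌊381/2⌋ − ⌊381/3⌋ − ⌊381/13⌋ + ⌊381/6⌋ + ⌊381/26⌋ + ⌊381/39⌋ − ⌊381/78⌋ = 117.

117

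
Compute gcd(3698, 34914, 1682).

3698 = 2 · 43²; 34914 = 2 · 3 · 11 · 23²; 1682 = 2 · 29²
gcd takes min exponent of each prime: 2 = 2

2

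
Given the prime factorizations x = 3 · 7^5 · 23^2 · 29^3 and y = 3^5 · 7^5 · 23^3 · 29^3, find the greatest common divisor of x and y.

650520699801

min exponent per shared prime: 3 · 7^5 · 23^2 · 29^3 = 650520699801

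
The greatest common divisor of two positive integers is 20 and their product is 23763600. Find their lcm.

Since gcd(a,b)·lcm(a,b) = ab, lcm = 23763600/20 = 1188180.

1188180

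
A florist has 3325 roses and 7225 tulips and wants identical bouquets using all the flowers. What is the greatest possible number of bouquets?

3325 = 5² · 7 · 19
7225 = 5² · 17²
Common: 5² = 25

25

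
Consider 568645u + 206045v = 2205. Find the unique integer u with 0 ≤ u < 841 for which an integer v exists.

154

Euclid: 568645 = 2·206045 + 156555; 206045 = 1·156555 + 49490; 156555 = 3·49490 + 8085; 49490 = 6·8085 + 980; 8085 = 8·980 + 245; 980 = 4·245 + 0 → gcd = 245; 2205 = 245·9.
Back-substitution yields 568645·(204) + 206045·(-563) = 245, so one solution is u = 204·9 = 1836, v = -563·9 = -5067.
Solutions in u differ by 206045/245 = 841; the one in [0, 841) is 1836 mod 841 = 154.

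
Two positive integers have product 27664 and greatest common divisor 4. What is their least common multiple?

Since gcd(u,v)·lcm(u,v) = uv, lcm = 27664/4 = 6916.

6916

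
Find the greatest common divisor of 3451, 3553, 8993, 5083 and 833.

3451 = 7 · 17 · 29; 3553 = 11 · 17 · 19; 8993 = 17 · 23²; 5083 = 13 · 17 · 23; 833 = 7² · 17
gcd takes min exponent of each prime: 17 = 17

17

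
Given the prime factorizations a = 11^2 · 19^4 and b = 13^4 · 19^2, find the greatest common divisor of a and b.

361

min exponent per shared prime: 19^2 = 361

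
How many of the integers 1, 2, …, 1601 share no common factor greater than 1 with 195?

195 = 3·5·13. Inclusion–exclusion on these primes:
1601 − ⌊1601/3⌋ − ⌊1601/5⌋ − ⌊1601/13⌋ + ⌊1601/15⌋ + ⌊1601/39⌋ + ⌊1601/65⌋ − ⌊1601/195⌋ = 788

788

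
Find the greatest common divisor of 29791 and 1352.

1

29791 = 31³
1352 = 2³ · 13²
Common: 1 = 1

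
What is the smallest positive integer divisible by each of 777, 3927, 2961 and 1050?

1024357950

777 = 3 · 7 · 37; 3927 = 3 · 7 · 11 · 17; 2961 = 3² · 7 · 47; 1050 = 2 · 3 · 5² · 7
lcm takes max exponent of each prime: 2 · 3² · 5² · 7 · 11 · 17 · 37 · 47 = 1024357950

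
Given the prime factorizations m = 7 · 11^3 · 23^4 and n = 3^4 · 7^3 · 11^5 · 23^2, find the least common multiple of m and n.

1252142938930653

max exponent per prime: 3^4 · 7^3 · 11^5 · 23^4 = 1252142938930653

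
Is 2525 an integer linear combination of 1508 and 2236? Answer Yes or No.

gcd(1508, 2236): 2236 = 1·1508 + 728; 1508 = 2·728 + 52; 728 = 14·52 + 0 → 52
52 does not divide 2525, so a solution does not exist.

No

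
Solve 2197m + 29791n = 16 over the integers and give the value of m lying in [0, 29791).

Euclid: 29791 = 13·2197 + 1230; 2197 = 1·1230 + 967; 1230 = 1·967 + 263; 967 = 3·263 + 178; 263 = 1·178 + 85; 178 = 2·85 + 8; 85 = 10·8 + 5; 8 = 1·5 + 3; 5 = 1·3 + 2; 3 = 1·2 + 1; 2 = 2·1 + 0 → gcd = 1; 16 = 1·16.
Back-substitution yields 2197·(11214) + 29791·(-827) = 1, so one solution is m = 11214·16 = 179424, n = -827·16 = -13232.
Solutions in m differ by 29791/1 = 29791; the one in [0, 29791) is 179424 mod 29791 = 678.

678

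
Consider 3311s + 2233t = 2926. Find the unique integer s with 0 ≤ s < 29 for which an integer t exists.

gcd(3311, 2233) = 77 (Euclid: 3311 = 1·2233 + 1078; 2233 = 2·1078 + 77; 1078 = 14·77 + 0), and 77 | 2926.
Extended Euclid: 3311·(-2) + 2233·(3) = 77. Scale by 38: s₀ = -76.
General solution s = s₀ + 29k; reducing mod 29 gives s = 11 (and t = -15).

11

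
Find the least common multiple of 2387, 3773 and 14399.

2387 = 7 · 11 · 31; 3773 = 7³ · 11; 14399 = 7 · 11² · 17
lcm takes max exponent of each prime: 7³ · 11² · 17 · 31 = 21872081

21872081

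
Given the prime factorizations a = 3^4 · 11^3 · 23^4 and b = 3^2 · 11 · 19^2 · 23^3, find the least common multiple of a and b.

max exponent per prime: 3^4 · 11^3 · 19^2 · 23^4 = 10891347636411

10891347636411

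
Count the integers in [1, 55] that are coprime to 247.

49

Prime factors of 247: 13, 19. Count integers ≤ 55 divisible by none of them.
By inclusion–exclusion: 55 − ⌊55/13⌋ − ⌊55/19⌋ + ⌊55/247⌋ = 49.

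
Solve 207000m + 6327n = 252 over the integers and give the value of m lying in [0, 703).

664

Euclid: 207000 = 32·6327 + 4536; 6327 = 1·4536 + 1791; 4536 = 2·1791 + 954; 1791 = 1·954 + 837; 954 = 1·837 + 117; 837 = 7·117 + 18; 117 = 6·18 + 9; 18 = 2·9 + 0 → gcd = 9; 252 = 9·28.
Back-substitution yields 207000·(325) + 6327·(-10633) = 9, so one solution is m = 325·28 = 9100, n = -10633·28 = -297724.
Solutions in m differ by 6327/9 = 703; the one in [0, 703) is 9100 mod 703 = 664.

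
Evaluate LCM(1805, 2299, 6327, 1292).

1805 = 5 · 19²; 2299 = 11² · 19; 6327 = 3² · 19 · 37; 1292 = 2² · 17 · 19
lcm takes max exponent of each prime: 2² · 3² · 5 · 11² · 17 · 19² · 37 = 4945562820

4945562820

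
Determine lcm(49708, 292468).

gcd first: 292468 = 5·49708 + 43928; 49708 = 1·43928 + 5780; 43928 = 7·5780 + 3468; 5780 = 1·3468 + 2312; 3468 = 1·2312 + 1156; 2312 = 2·1156 + 0 → gcd = 1156
lcm = 49708·292468/gcd = 14537999344/1156 = 12576124

12576124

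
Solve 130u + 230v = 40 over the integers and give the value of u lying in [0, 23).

Euclid: 230 = 1·130 + 100; 130 = 1·100 + 30; 100 = 3·30 + 10; 30 = 3·10 + 0 → gcd = 10; 40 = 10·4.
Back-substitution yields 130·(-7) + 230·(4) = 10, so one solution is u = -7·4 = -28, v = 4·4 = 16.
Solutions in u differ by 230/10 = 23; the one in [0, 23) is -28 mod 23 = 18.

18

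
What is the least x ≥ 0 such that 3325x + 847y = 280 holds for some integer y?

gcd(3325, 847) = 7 (Euclid: 3325 = 3·847 + 784; 847 = 1·784 + 63; 784 = 12·63 + 28; 63 = 2·28 + 7; 28 = 4·7 + 0), and 7 | 280.
Extended Euclid: 3325·(-27) + 847·(106) = 7. Scale by 40: x₀ = -1080.
General solution x = x₀ + 121t; reducing mod 121 gives x = 9 (and y = -35).

9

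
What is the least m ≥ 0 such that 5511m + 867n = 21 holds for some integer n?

Reduce mod 867: 5511m ≡ 21 (mod 867). With g = gcd(5511, 867) = 3 dividing 21, divide through: 1837m ≡ 7 (mod 289).
Since gcd(1837, 289) = 1, m ≡ 7·(1837)⁻¹ ≡ 160 (mod 289). Smallest non-negative: 160.

160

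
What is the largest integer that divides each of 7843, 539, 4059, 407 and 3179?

11

7843 = 11 · 23 · 31; 539 = 7² · 11; 4059 = 3² · 11 · 41; 407 = 11 · 37; 3179 = 11 · 17²
gcd takes min exponent of each prime: 11 = 11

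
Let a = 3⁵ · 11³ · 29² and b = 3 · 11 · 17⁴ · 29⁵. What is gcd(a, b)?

min exponent per shared prime: 3 · 11 · 29² = 27753

27753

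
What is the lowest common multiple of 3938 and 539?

192962

3938 = 2 · 11 · 179; 539 = 7² · 11
max exponents: 2 · 7² · 11 · 179 = 192962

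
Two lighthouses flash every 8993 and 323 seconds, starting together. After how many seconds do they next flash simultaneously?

8993 = 17 · 23²; 323 = 17 · 19
max exponents: 17 · 19 · 23² = 170867

170867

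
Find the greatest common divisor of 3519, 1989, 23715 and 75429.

gcd(3519, 1989): 3519 = 1·1989 + 1530; 1989 = 1·1530 + 459; 1530 = 3·459 + 153; 459 = 3·153 + 0 → 153
gcd(153, 23715): 23715 = 155·153 + 0 → 153
gcd(153, 75429): 75429 = 493·153 + 0 → 153

153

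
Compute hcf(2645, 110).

Euclid: 2645 = 24·110 + 5; 110 = 22·5 + 0. Last nonzero remainder: 5.

5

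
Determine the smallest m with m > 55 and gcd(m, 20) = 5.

gcd(m, 20) = 5 forces 5 | m; write m = 5s. Then gcd(5s, 5·4) = 5·gcd(s, 4), so need gcd(s, 4) = 1.
5s > 55 gives s ≥ 12. The least s ≥ 12 coprime to 4 is 13, so m = 5·13 = 65.

65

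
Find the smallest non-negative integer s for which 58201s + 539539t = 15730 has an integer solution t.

334

Reduce mod 539539: 58201s ≡ 15730 (mod 539539). With g = gcd(58201, 539539) = 1573 dividing 15730, divide through: 37s ≡ 10 (mod 343).
Since gcd(37, 343) = 1, s ≡ 10·(37)⁻¹ ≡ 334 (mod 343). Smallest non-negative: 334.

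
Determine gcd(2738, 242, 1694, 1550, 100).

2

2738 = 2 · 37²; 242 = 2 · 11²; 1694 = 2 · 7 · 11²; 1550 = 2 · 5² · 31; 100 = 2² · 5²
gcd takes min exponent of each prime: 2 = 2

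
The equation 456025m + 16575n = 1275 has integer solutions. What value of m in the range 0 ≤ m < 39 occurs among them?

6

gcd(456025, 16575) = 425 (Euclid: 456025 = 27·16575 + 8500; 16575 = 1·8500 + 8075; 8500 = 1·8075 + 425; 8075 = 19·425 + 0), and 425 | 1275.
Extended Euclid: 456025·(2) + 16575·(-55) = 425. Scale by 3: m₀ = 6.
General solution m = m₀ + 39t; reducing mod 39 gives m = 6 (and n = -165).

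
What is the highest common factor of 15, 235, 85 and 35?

5

15 = 3 · 5; 235 = 5 · 47; 85 = 5 · 17; 35 = 5 · 7
gcd takes min exponent of each prime: 5 = 5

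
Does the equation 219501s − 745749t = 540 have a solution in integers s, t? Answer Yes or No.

Yes

By Bézout, 219501s − 745749t = 540 has integer solutions iff gcd(219501, 745749) | 540.
Euclid: 745749 = 3·219501 + 87246; 219501 = 2·87246 + 45009; 87246 = 1·45009 + 42237; 45009 = 1·42237 + 2772; 42237 = 15·2772 + 657; 2772 = 4·657 + 144; 657 = 4·144 + 81; 144 = 1·81 + 63; 81 = 1·63 + 18; 63 = 3·18 + 9; 18 = 2·9 + 0. gcd = 9; 540 mod 9 = 0. Yes.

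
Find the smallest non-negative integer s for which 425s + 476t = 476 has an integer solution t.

Reduce mod 476: 425s ≡ 476 (mod 476). With g = gcd(425, 476) = 17 dividing 476, divide through: 25s ≡ 28 (mod 28).
Since gcd(25, 28) = 1, s ≡ 28·(25)⁻¹ ≡ 0 (mod 28). Smallest non-negative: 0.

0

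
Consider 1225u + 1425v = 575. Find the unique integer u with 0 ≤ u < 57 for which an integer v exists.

47

Euclid: 1425 = 1·1225 + 200; 1225 = 6·200 + 25; 200 = 8·25 + 0 → gcd = 25; 575 = 25·23.
Back-substitution yields 1225·(7) + 1425·(-6) = 25, so one solution is u = 7·23 = 161, v = -6·23 = -138.
Solutions in u differ by 1425/25 = 57; the one in [0, 57) is 161 mod 57 = 47.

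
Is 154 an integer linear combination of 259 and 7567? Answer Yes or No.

Yes

By Bézout, 259u − 7567v = 154 has integer solutions iff gcd(259, 7567) | 154.
Euclid: 7567 = 29·259 + 56; 259 = 4·56 + 35; 56 = 1·35 + 21; 35 = 1·21 + 14; 21 = 1·14 + 7; 14 = 2·7 + 0. gcd = 7; 154 mod 7 = 0. Yes.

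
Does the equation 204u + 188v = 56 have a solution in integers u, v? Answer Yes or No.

gcd(204, 188): 204 = 1·188 + 16; 188 = 11·16 + 12; 16 = 1·12 + 4; 12 = 3·4 + 0 → 4
4 divides 56, so a solution exists.

Yes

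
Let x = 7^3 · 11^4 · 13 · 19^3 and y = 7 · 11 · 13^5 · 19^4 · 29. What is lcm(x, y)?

7046833721525028431

max exponent per prime: 7^3 · 11^4 · 13^5 · 19^4 · 29 = 7046833721525028431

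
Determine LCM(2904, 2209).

6414936

2904 = 2³ · 3 · 11²; 2209 = 47²
max exponents: 2³ · 3 · 11² · 47² = 6414936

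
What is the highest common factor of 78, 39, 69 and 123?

3

gcd(78, 39): 78 = 2·39 + 0 → 39
gcd(39, 69): 69 = 1·39 + 30; 39 = 1·30 + 9; 30 = 3·9 + 3; 9 = 3·3 + 0 → 3
gcd(3, 123): 123 = 41·3 + 0 → 3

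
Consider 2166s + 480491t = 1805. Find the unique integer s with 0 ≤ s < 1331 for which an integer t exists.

Reduce mod 480491: 2166s ≡ 1805 (mod 480491). With g = gcd(2166, 480491) = 361 dividing 1805, divide through: 6s ≡ 5 (mod 1331).
Since gcd(6, 1331) = 1, s ≡ 5·(6)⁻¹ ≡ 1110 (mod 1331). Smallest non-negative: 1110.

1110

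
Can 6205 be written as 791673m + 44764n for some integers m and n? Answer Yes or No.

No

By Bézout, 791673m + 44764n = 6205 has integer solutions iff gcd(791673, 44764) | 6205.
Euclid: 791673 = 17·44764 + 30685; 44764 = 1·30685 + 14079; 30685 = 2·14079 + 2527; 14079 = 5·2527 + 1444; 2527 = 1·1444 + 1083; 1444 = 1·1083 + 361; 1083 = 3·361 + 0. gcd = 361; 6205 mod 361 = 68. No.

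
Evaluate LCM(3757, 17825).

3757 = 13 · 17²; 17825 = 5² · 23 · 31
max exponents: 5² · 13 · 17² · 23 · 31 = 66968525

66968525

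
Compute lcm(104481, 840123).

513315153

gcd first: 840123 = 8·104481 + 4275; 104481 = 24·4275 + 1881; 4275 = 2·1881 + 513; 1881 = 3·513 + 342; 513 = 1·342 + 171; 342 = 2·171 + 0 → gcd = 171
lcm = 104481·840123/gcd = 87776891163/171 = 513315153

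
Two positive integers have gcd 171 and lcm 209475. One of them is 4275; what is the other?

Using pq = gcd(p,q)·lcm(p,q) = 171·209475 = 35820225, we get q = 35820225/4275 = 8379.

8379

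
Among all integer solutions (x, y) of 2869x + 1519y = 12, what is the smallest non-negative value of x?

1465

Euclid: 2869 = 1·1519 + 1350; 1519 = 1·1350 + 169; 1350 = 7·169 + 167; 169 = 1·167 + 2; 167 = 83·2 + 1; 2 = 2·1 + 0 → gcd = 1; 12 = 1·12.
Back-substitution yields 2869·(755) + 1519·(-1426) = 1, so one solution is x = 755·12 = 9060, y = -1426·12 = -17112.
Solutions in x differ by 1519/1 = 1519; the one in [0, 1519) is 9060 mod 1519 = 1465.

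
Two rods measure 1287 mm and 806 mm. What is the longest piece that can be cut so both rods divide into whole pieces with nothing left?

13

Euclid: 1287 = 1·806 + 481; 806 = 1·481 + 325; 481 = 1·325 + 156; 325 = 2·156 + 13; 156 = 12·13 + 0. Last nonzero remainder: 13.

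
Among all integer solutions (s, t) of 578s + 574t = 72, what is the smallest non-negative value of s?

18

gcd(578, 574) = 2 (Euclid: 578 = 1·574 + 4; 574 = 143·4 + 2; 4 = 2·2 + 0), and 2 | 72.
Extended Euclid: 578·(-143) + 574·(144) = 2. Scale by 36: s₀ = -5148.
General solution s = s₀ + 287k; reducing mod 287 gives s = 18 (and t = -18).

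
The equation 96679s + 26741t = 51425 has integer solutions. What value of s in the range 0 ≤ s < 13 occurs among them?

8

Euclid: 96679 = 3·26741 + 16456; 26741 = 1·16456 + 10285; 16456 = 1·10285 + 6171; 10285 = 1·6171 + 4114; 6171 = 1·4114 + 2057; 4114 = 2·2057 + 0 → gcd = 2057; 51425 = 2057·25.
Back-substitution yields 96679·(5) + 26741·(-18) = 2057, so one solution is s = 5·25 = 125, t = -18·25 = -450.
Solutions in s differ by 26741/2057 = 13; the one in [0, 13) is 125 mod 13 = 8.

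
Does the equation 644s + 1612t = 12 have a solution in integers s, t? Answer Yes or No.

Yes

gcd(644, 1612): 1612 = 2·644 + 324; 644 = 1·324 + 320; 324 = 1·320 + 4; 320 = 80·4 + 0 → 4
4 divides 12, so a solution exists.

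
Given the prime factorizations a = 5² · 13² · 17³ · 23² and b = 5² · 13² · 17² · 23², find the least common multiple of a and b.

10980677825

max exponent per prime: 5² · 13² · 17³ · 23² = 10980677825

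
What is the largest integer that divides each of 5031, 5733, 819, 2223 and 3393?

117

gcd(5031, 5733): 5733 = 1·5031 + 702; 5031 = 7·702 + 117; 702 = 6·117 + 0 → 117
gcd(117, 819): 819 = 7·117 + 0 → 117
gcd(117, 2223): 2223 = 19·117 + 0 → 117
gcd(117, 3393): 3393 = 29·117 + 0 → 117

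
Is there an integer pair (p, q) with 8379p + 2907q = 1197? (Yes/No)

Yes

gcd(8379, 2907): 8379 = 2·2907 + 2565; 2907 = 1·2565 + 342; 2565 = 7·342 + 171; 342 = 2·171 + 0 → 171
171 divides 1197, so a solution exists.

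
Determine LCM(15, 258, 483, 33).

15 = 3 · 5; 258 = 2 · 3 · 43; 483 = 3 · 7 · 23; 33 = 3 · 11
lcm takes max exponent of each prime: 2 · 3 · 5 · 7 · 11 · 23 · 43 = 2284590

2284590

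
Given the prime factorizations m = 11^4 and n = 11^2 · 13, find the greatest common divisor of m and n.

min exponent per shared prime: 11^2 = 121

121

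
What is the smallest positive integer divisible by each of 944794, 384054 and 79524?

96714782604

944794 = 2 · 19 · 23² · 47; 384054 = 2 · 3 · 11² · 23²; 79524 = 2² · 3² · 47²
lcm takes max exponent of each prime: 2² · 3² · 11² · 19 · 23² · 47² = 96714782604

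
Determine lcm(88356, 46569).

88356 = 2² · 3 · 37 · 199; 46569 = 3 · 19² · 43
max exponents: 2² · 3 · 19² · 37 · 43 · 199 = 1371550188

1371550188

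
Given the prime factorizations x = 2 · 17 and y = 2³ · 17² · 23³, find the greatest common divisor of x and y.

min exponent per shared prime: 2 · 17 = 34

34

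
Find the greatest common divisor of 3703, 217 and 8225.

3703 = 7 · 23²; 217 = 7 · 31; 8225 = 5² · 7 · 47
gcd takes min exponent of each prime: 7 = 7

7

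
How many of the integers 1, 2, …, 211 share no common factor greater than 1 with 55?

55 = 5·11. Inclusion–exclusion on these primes:
211 − ⌊211/5⌋ − ⌊211/11⌋ + ⌊211/55⌋ = 153

153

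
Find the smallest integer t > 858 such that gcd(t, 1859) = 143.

1859 = 143·13. Any t with gcd(t, 1859) = 143 is a multiple of 143, say 143s, with s coprime to 13.
Need s > 858/143, so s ≥ 7. First s ≥ 7 with gcd(s, 13) = 1 is s = 7. Thus t = 143·7 = 1001.

1001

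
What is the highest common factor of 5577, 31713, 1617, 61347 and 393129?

gcd(5577, 31713): 31713 = 5·5577 + 3828; 5577 = 1·3828 + 1749; 3828 = 2·1749 + 330; 1749 = 5·330 + 99; 330 = 3·99 + 33; 99 = 3·33 + 0 → 33
gcd(33, 1617): 1617 = 49·33 + 0 → 33
gcd(33, 61347): 61347 = 1859·33 + 0 → 33
gcd(33, 393129): 393129 = 11913·33 + 0 → 33

33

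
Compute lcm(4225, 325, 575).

4225 = 5² · 13²; 325 = 5² · 13; 575 = 5² · 23
lcm takes max exponent of each prime: 5² · 13² · 23 = 97175

97175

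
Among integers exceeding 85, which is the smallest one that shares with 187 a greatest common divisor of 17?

102

187 = 17·11. Any a with gcd(a, 187) = 17 is a multiple of 17, say 17s, with s coprime to 11.
Need s > 85/17, so s ≥ 6. First s ≥ 6 with gcd(s, 11) = 1 is s = 6. Thus a = 17·6 = 102.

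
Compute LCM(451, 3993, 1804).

654852

lcm(451, 3993) = 451·3993/gcd = 1800843/11 = 163713
lcm(163713, 1804) = 163713·1804/gcd = 295338252/451 = 654852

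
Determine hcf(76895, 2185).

5

Euclid: 76895 = 35·2185 + 420; 2185 = 5·420 + 85; 420 = 4·85 + 80; 85 = 1·80 + 5; 80 = 16·5 + 0. Last nonzero remainder: 5.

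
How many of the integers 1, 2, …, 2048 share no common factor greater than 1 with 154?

798

154 = 2·7·11. Inclusion–exclusion on these primes:
2048 − ⌊2048/2⌋ − ⌊2048/7⌋ − ⌊2048/11⌋ + ⌊2048/14⌋ + ⌊2048/22⌋ + ⌊2048/77⌋ − ⌊2048/154⌋ = 798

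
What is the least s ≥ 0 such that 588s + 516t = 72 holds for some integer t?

Euclid: 588 = 1·516 + 72; 516 = 7·72 + 12; 72 = 6·12 + 0 → gcd = 12; 72 = 12·6.
Back-substitution yields 588·(-7) + 516·(8) = 12, so one solution is s = -7·6 = -42, t = 8·6 = 48.
Solutions in s differ by 516/12 = 43; the one in [0, 43) is -42 mod 43 = 1.

1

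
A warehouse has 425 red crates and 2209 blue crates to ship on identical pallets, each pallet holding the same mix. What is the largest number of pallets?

1

425 = 5² · 17
2209 = 47²
Common: 1 = 1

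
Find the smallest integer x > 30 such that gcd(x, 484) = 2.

34

gcd(x, 484) = 2 forces 2 | x; write x = 2s. Then gcd(2s, 2·242) = 2·gcd(s, 242), so need gcd(s, 242) = 1.
2s > 30 gives s ≥ 16. The least s ≥ 16 coprime to 242 is 17, so x = 2·17 = 34.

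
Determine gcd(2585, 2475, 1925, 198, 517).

2585 = 5 · 11 · 47; 2475 = 3² · 5² · 11; 1925 = 5² · 7 · 11; 198 = 2 · 3² · 11; 517 = 11 · 47
gcd takes min exponent of each prime: 11 = 11

11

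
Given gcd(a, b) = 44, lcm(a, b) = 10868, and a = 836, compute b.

572

a·b = gcd·lcm = 44·10868 = 478192, so b = 478192/836 = 572.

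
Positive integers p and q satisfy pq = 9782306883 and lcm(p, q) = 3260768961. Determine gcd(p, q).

From gcd × lcm = pq: gcd = 9782306883 / 3260768961 = 3.

3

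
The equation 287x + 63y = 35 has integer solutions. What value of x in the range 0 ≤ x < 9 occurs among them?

Reduce mod 63: 287x ≡ 35 (mod 63). With g = gcd(287, 63) = 7 dividing 35, divide through: 41x ≡ 5 (mod 9).
Since gcd(41, 9) = 1, x ≡ 5·(41)⁻¹ ≡ 1 (mod 9). Smallest non-negative: 1.

1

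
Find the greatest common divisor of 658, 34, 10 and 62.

gcd(658, 34): 658 = 19·34 + 12; 34 = 2·12 + 10; 12 = 1·10 + 2; 10 = 5·2 + 0 → 2
gcd(2, 10): 10 = 5·2 + 0 → 2
gcd(2, 62): 62 = 31·2 + 0 → 2

2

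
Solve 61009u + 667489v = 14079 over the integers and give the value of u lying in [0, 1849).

1707

Euclid: 667489 = 10·61009 + 57399; 61009 = 1·57399 + 3610; 57399 = 15·3610 + 3249; 3610 = 1·3249 + 361; 3249 = 9·361 + 0 → gcd = 361; 14079 = 361·39.
Back-substitution yields 61009·(186) + 667489·(-17) = 361, so one solution is u = 186·39 = 7254, v = -17·39 = -663.
Solutions in u differ by 667489/361 = 1849; the one in [0, 1849) is 7254 mod 1849 = 1707.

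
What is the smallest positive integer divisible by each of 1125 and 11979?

1497375

gcd first: 11979 = 10·1125 + 729; 1125 = 1·729 + 396; 729 = 1·396 + 333; 396 = 1·333 + 63; 333 = 5·63 + 18; 63 = 3·18 + 9; 18 = 2·9 + 0 → gcd = 9
lcm = 1125·11979/gcd = 13476375/9 = 1497375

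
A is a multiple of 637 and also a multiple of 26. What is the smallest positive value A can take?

1274

637 = 7² · 13; 26 = 2 · 13
max exponents: 2 · 7² · 13 = 1274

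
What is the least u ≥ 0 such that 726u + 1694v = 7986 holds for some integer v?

Euclid: 1694 = 2·726 + 242; 726 = 3·242 + 0 → gcd = 242; 7986 = 242·33.
Back-substitution yields 726·(-2) + 1694·(1) = 242, so one solution is u = -2·33 = -66, v = 1·33 = 33.
Solutions in u differ by 1694/242 = 7; the one in [0, 7) is -66 mod 7 = 4.

4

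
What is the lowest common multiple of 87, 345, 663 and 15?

2211105

lcm(87, 345) = 87·345/gcd = 30015/3 = 10005
lcm(10005, 663) = 10005·663/gcd = 6633315/3 = 2211105
lcm(2211105, 15) = 2211105·15/gcd = 33166575/15 = 2211105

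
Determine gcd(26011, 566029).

19

26011 = 19 · 37²
566029 = 19 · 31³
Common: 19 = 19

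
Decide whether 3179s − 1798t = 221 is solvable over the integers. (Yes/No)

gcd(3179, 1798): 3179 = 1·1798 + 1381; 1798 = 1·1381 + 417; 1381 = 3·417 + 130; 417 = 3·130 + 27; 130 = 4·27 + 22; 27 = 1·22 + 5; 22 = 4·5 + 2; 5 = 2·2 + 1; 2 = 2·1 + 0 → 1
1 divides 221, so a solution exists.

Yes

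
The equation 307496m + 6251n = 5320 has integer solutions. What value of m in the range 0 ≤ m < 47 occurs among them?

41

Euclid: 307496 = 49·6251 + 1197; 6251 = 5·1197 + 266; 1197 = 4·266 + 133; 266 = 2·133 + 0 → gcd = 133; 5320 = 133·40.
Back-substitution yields 307496·(21) + 6251·(-1033) = 133, so one solution is m = 21·40 = 840, n = -1033·40 = -41320.
Solutions in m differ by 6251/133 = 47; the one in [0, 47) is 840 mod 47 = 41.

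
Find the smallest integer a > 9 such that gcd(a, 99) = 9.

18

Multiples of 9 above 9: 9·2, 9·3, … . Need the cofactor coprime to 99/9 = 11.
Checking s = 2, 3, … the first with gcd(s, 11) = 1 is s = 2, giving 18.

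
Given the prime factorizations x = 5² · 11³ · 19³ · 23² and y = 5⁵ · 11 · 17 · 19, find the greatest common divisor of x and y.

min exponent per shared prime: 5² · 11 · 19 = 5225

5225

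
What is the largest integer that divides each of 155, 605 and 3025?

5

gcd(155, 605): 605 = 3·155 + 140; 155 = 1·140 + 15; 140 = 9·15 + 5; 15 = 3·5 + 0 → 5
gcd(5, 3025): 3025 = 605·5 + 0 → 5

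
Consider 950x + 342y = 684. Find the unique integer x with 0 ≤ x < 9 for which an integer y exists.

0

gcd(950, 342) = 38 (Euclid: 950 = 2·342 + 266; 342 = 1·266 + 76; 266 = 3·76 + 38; 76 = 2·38 + 0), and 38 | 684.
Extended Euclid: 950·(4) + 342·(-11) = 38. Scale by 18: x₀ = 72.
General solution x = x₀ + 9t; reducing mod 9 gives x = 0 (and y = 2).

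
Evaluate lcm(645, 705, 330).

645 = 3 · 5 · 43; 705 = 3 · 5 · 47; 330 = 2 · 3 · 5 · 11
lcm takes max exponent of each prime: 2 · 3 · 5 · 11 · 43 · 47 = 666930

666930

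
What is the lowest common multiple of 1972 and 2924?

1972 = 2² · 17 · 29; 2924 = 2² · 17 · 43
max exponents: 2² · 17 · 29 · 43 = 84796

84796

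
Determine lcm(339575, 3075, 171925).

287236644825

339575 = 5² · 17² · 47; 3075 = 3 · 5² · 41; 171925 = 5² · 13 · 23²
lcm takes max exponent of each prime: 3 · 5² · 13 · 17² · 23² · 41 · 47 = 287236644825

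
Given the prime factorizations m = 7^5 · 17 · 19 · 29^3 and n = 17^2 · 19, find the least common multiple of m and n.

2250793423193

max exponent per prime: 7^5 · 17^2 · 19 · 29^3 = 2250793423193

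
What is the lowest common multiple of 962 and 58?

gcd first: 962 = 16·58 + 34; 58 = 1·34 + 24; 34 = 1·24 + 10; 24 = 2·10 + 4; 10 = 2·4 + 2; 4 = 2·2 + 0 → gcd = 2
lcm = 962·58/gcd = 55796/2 = 27898

27898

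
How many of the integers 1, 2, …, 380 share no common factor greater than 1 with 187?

Prime factors of 187: 11, 17. Count integers ≤ 380 divisible by none of them.
By inclusion–exclusion: 380 − ⌊380/11⌋ − ⌊380/17⌋ + ⌊380/187⌋ = 326.

326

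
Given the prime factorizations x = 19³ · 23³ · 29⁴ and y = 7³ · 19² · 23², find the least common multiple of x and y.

20245589300113499

max exponent per prime: 7³ · 19³ · 23³ · 29⁴ = 20245589300113499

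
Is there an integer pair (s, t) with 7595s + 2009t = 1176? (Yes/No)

gcd(7595, 2009): 7595 = 3·2009 + 1568; 2009 = 1·1568 + 441; 1568 = 3·441 + 245; 441 = 1·245 + 196; 245 = 1·196 + 49; 196 = 4·49 + 0 → 49
49 divides 1176, so a solution exists.

Yes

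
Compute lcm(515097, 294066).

16830279378

gcd first: 515097 = 1·294066 + 221031; 294066 = 1·221031 + 73035; 221031 = 3·73035 + 1926; 73035 = 37·1926 + 1773; 1926 = 1·1773 + 153; 1773 = 11·153 + 90; 153 = 1·90 + 63; 90 = 1·63 + 27; 63 = 2·27 + 9; 27 = 3·9 + 0 → gcd = 9
lcm = 515097·294066/gcd = 151472514402/9 = 16830279378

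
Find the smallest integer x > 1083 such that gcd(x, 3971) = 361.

1444

3971 = 361·11. Any x with gcd(x, 3971) = 361 is a multiple of 361, say 361s, with s coprime to 11.
Need s > 1083/361, so s ≥ 4. First s ≥ 4 with gcd(s, 11) = 1 is s = 4. Thus x = 361·4 = 1444.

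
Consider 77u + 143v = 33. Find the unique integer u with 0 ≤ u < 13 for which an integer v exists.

Euclid: 143 = 1·77 + 66; 77 = 1·66 + 11; 66 = 6·11 + 0 → gcd = 11; 33 = 11·3.
Back-substitution yields 77·(2) + 143·(-1) = 11, so one solution is u = 2·3 = 6, v = -1·3 = -3.
Solutions in u differ by 143/11 = 13; the one in [0, 13) is 6 mod 13 = 6.

6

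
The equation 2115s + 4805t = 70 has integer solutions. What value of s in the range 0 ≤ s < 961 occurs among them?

568

Euclid: 4805 = 2·2115 + 575; 2115 = 3·575 + 390; 575 = 1·390 + 185; 390 = 2·185 + 20; 185 = 9·20 + 5; 20 = 4·5 + 0 → gcd = 5; 70 = 5·14.
Back-substitution yields 2115·(-234) + 4805·(103) = 5, so one solution is s = -234·14 = -3276, t = 103·14 = 1442.
Solutions in s differ by 4805/5 = 961; the one in [0, 961) is -3276 mod 961 = 568.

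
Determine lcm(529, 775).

409975

gcd first: 775 = 1·529 + 246; 529 = 2·246 + 37; 246 = 6·37 + 24; 37 = 1·24 + 13; 24 = 1·13 + 11; 13 = 1·11 + 2; 11 = 5·2 + 1; 2 = 2·1 + 0 → gcd = 1
lcm = 529·775/gcd = 409975/1 = 409975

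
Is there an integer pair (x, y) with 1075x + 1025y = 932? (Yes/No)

No

By Bézout, 1075x + 1025y = 932 has integer solutions iff gcd(1075, 1025) | 932.
Euclid: 1075 = 1·1025 + 50; 1025 = 20·50 + 25; 50 = 2·25 + 0. gcd = 25; 932 mod 25 = 7. No.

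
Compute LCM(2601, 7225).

2601 = 3² · 17²; 7225 = 5² · 17²
max exponents: 3² · 5² · 17² = 65025

65025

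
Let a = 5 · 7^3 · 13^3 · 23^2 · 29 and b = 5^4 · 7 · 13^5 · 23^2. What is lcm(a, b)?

1221081267599375

max exponent per prime: 5^4 · 7^3 · 13^5 · 23^2 · 29 = 1221081267599375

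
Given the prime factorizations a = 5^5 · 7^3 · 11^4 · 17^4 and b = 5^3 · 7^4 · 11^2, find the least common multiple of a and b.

9175053554253125

max exponent per prime: 5^5 · 7^4 · 11^4 · 17^4 = 9175053554253125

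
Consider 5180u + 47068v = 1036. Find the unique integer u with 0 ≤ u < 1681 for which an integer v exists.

gcd(5180, 47068) = 28 (Euclid: 47068 = 9·5180 + 448; 5180 = 11·448 + 252; 448 = 1·252 + 196; 252 = 1·196 + 56; 196 = 3·56 + 28; 56 = 2·28 + 0), and 28 | 1036.
Extended Euclid: 5180·(-736) + 47068·(81) = 28. Scale by 37: u₀ = -27232.
General solution u = u₀ + 1681t; reducing mod 1681 gives u = 1345 (and v = -148).

1345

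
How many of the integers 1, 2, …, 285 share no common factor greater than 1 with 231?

148

Prime factors of 231: 3, 7, 11. Count integers ≤ 285 divisible by none of them.
By inclusion–exclusion: 285 − ⌊285/3⌋ − ⌊285/7⌋ − ⌊285/11⌋ + ⌊285/21⌋ + ⌊285/33⌋ + ⌊285/77⌋ − ⌊285/231⌋ = 148.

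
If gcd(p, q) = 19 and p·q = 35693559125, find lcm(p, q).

1878608375

For any two positive integers, gcd × lcm equals their product. Hence lcm = 35693559125 / 19 = 1878608375.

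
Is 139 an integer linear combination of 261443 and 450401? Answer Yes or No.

gcd(261443, 450401): 450401 = 1·261443 + 188958; 261443 = 1·188958 + 72485; 188958 = 2·72485 + 43988; 72485 = 1·43988 + 28497; 43988 = 1·28497 + 15491; 28497 = 1·15491 + 13006; 15491 = 1·13006 + 2485; 13006 = 5·2485 + 581; 2485 = 4·581 + 161; 581 = 3·161 + 98; 161 = 1·98 + 63; 98 = 1·63 + 35; 63 = 1·35 + 28; 35 = 1·28 + 7; 28 = 4·7 + 0 → 7
7 does not divide 139, so a solution does not exist.

No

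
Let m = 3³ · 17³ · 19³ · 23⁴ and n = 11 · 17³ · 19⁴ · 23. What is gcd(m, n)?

775060141

min exponent per shared prime: 17³ · 19³ · 23 = 775060141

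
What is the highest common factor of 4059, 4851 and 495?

99

4059 = 3² · 11 · 41; 4851 = 3² · 7² · 11; 495 = 3² · 5 · 11
gcd takes min exponent of each prime: 3² · 11 = 99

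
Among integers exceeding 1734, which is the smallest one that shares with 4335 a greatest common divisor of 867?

2601

gcd(t, 4335) = 867 forces 867 | t; write t = 867s. Then gcd(867s, 867·5) = 867·gcd(s, 5), so need gcd(s, 5) = 1.
867s > 1734 gives s ≥ 3. The least s ≥ 3 coprime to 5 is 3, so t = 867·3 = 2601.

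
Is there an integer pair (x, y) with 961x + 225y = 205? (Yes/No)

Yes

gcd(961, 225): 961 = 4·225 + 61; 225 = 3·61 + 42; 61 = 1·42 + 19; 42 = 2·19 + 4; 19 = 4·4 + 3; 4 = 1·3 + 1; 3 = 3·1 + 0 → 1
1 divides 205, so a solution exists.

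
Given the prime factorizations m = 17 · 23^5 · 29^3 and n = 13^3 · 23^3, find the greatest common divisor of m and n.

12167

min exponent per shared prime: 23^3 = 12167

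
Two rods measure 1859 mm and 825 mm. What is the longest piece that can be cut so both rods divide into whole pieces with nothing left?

1859 = 11 · 13²
825 = 3 · 5² · 11
Common: 11 = 11

11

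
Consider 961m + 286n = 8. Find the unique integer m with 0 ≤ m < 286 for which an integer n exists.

200

Euclid: 961 = 3·286 + 103; 286 = 2·103 + 80; 103 = 1·80 + 23; 80 = 3·23 + 11; 23 = 2·11 + 1; 11 = 11·1 + 0 → gcd = 1; 8 = 1·8.
Back-substitution yields 961·(25) + 286·(-84) = 1, so one solution is m = 25·8 = 200, n = -84·8 = -672.
Solutions in m differ by 286/1 = 286; the one in [0, 286) is 200 mod 286 = 200.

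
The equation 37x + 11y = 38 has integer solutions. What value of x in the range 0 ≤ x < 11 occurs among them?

4

Euclid: 37 = 3·11 + 4; 11 = 2·4 + 3; 4 = 1·3 + 1; 3 = 3·1 + 0 → gcd = 1; 38 = 1·38.
Back-substitution yields 37·(3) + 11·(-10) = 1, so one solution is x = 3·38 = 114, y = -10·38 = -380.
Solutions in x differ by 11/1 = 11; the one in [0, 11) is 114 mod 11 = 4.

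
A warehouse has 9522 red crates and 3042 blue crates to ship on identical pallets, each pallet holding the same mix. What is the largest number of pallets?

Euclid: 9522 = 3·3042 + 396; 3042 = 7·396 + 270; 396 = 1·270 + 126; 270 = 2·126 + 18; 126 = 7·18 + 0. Last nonzero remainder: 18.

18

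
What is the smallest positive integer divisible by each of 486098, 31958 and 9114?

lcm(486098, 31958) = 486098·31958/gcd = 15534719884/1682 = 9235862
lcm(9235862, 9114) = 9235862·9114/gcd = 84175646268/2 = 42087823134

42087823134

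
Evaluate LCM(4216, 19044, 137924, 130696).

4216 = 2³ · 17 · 31; 19044 = 2² · 3² · 23²; 137924 = 2² · 29² · 41; 130696 = 2³ · 17 · 31²
lcm takes max exponent of each prime: 2³ · 3² · 17 · 23² · 29² · 31² · 41 = 21455583502536

21455583502536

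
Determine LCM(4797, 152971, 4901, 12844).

39446325828

4797 = 3² · 13 · 41; 152971 = 7 · 13 · 41²; 4901 = 13² · 29; 12844 = 2² · 13² · 19
lcm takes max exponent of each prime: 2² · 3² · 7 · 13² · 19 · 29 · 41² = 39446325828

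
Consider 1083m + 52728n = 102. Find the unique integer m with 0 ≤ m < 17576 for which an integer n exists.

2970

Euclid: 52728 = 48·1083 + 744; 1083 = 1·744 + 339; 744 = 2·339 + 66; 339 = 5·66 + 9; 66 = 7·9 + 3; 9 = 3·3 + 0 → gcd = 3; 102 = 3·34.
Back-substitution yields 1083·(-5599) + 52728·(115) = 3, so one solution is m = -5599·34 = -190366, n = 115·34 = 3910.
Solutions in m differ by 52728/3 = 17576; the one in [0, 17576) is -190366 mod 17576 = 2970.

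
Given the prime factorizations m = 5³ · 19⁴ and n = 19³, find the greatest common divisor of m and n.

min exponent per shared prime: 19³ = 6859

6859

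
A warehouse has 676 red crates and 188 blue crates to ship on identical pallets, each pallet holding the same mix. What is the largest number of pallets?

4

Euclid: 676 = 3·188 + 112; 188 = 1·112 + 76; 112 = 1·76 + 36; 76 = 2·36 + 4; 36 = 9·4 + 0. Last nonzero remainder: 4.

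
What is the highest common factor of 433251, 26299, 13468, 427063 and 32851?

91

gcd(433251, 26299): 433251 = 16·26299 + 12467; 26299 = 2·12467 + 1365; 12467 = 9·1365 + 182; 1365 = 7·182 + 91; 182 = 2·91 + 0 → 91
gcd(91, 13468): 13468 = 148·91 + 0 → 91
gcd(91, 427063): 427063 = 4693·91 + 0 → 91
gcd(91, 32851): 32851 = 361·91 + 0 → 91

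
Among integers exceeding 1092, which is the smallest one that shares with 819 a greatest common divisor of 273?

819 = 273·3. Any m with gcd(m, 819) = 273 is a multiple of 273, say 273s, with s coprime to 3.
Need s > 1092/273, so s ≥ 5. First s ≥ 5 with gcd(s, 3) = 1 is s = 5. Thus m = 273·5 = 1365.

1365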